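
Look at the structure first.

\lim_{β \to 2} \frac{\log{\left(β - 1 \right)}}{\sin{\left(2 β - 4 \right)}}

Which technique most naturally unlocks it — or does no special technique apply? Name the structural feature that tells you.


Technique: l'Hôpital's rule (0/0) — both numerator and denominator vanish at 2: the genuine 0/0 indeterminate that l'Hôpital exists for. A local series expansion at the point resolves it as well; the rule is the packaged version of that step.


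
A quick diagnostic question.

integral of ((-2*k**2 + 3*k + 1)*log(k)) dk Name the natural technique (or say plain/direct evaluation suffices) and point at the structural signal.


Method: integration by parts — logs resist antidifferentiation but differentiate beautifully; pair log(k) with the polynomial -2*k**2 + 3*k + 1 via parts.


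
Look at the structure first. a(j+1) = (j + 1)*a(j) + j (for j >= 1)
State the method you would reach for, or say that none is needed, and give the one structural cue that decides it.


Best approach: a summation factor — normalize by the running product of j + 1: the left side becomes a difference, and differences sum.


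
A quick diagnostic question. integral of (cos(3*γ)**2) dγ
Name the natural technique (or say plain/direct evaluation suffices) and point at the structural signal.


Diagnosis: a trigonometric identity — cos(3*γ)**2 calls for power reduction: rewrite via double angles before any antiderivative is attempted.


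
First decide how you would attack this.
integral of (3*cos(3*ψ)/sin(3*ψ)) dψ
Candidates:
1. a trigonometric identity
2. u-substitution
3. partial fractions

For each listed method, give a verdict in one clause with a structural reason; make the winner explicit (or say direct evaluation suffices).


Technique: u-substitution — differentiating the inner expression sin(3*ψ) produces the factor 3*cos(3*ψ) up to a constant multiple, so substituting u = sin(3*ψ) reduces everything to a one-variable integral in u.
- a trigonometric identity — neither the even-power reduction nor the product-to-sum identity applies to this structure.
- u-substitution: applicable, and directly so.
- partial fractions — there is no rational-function structure to decompose.


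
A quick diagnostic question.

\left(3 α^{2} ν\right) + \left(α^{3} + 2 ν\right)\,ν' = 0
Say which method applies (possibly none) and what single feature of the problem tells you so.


Technique: the exact-equation method — the compatibility test passes: the ν-derivative of 3 α^{2} ν matches the α-derivative of α^{3} + 2 ν, so integrate a potential.


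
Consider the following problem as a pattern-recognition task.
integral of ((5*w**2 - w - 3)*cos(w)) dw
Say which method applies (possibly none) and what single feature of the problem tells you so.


Verdict: integration by parts — a polynomial 5*w**2 - w - 3 against the kernel cos(w) is the signature bounded-ladder case for integration by parts.


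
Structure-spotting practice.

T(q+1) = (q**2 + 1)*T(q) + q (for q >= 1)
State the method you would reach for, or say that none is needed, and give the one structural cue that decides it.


Verdict: a summation factor — one step of memory with a weight q**2 + 1 that changes as the index grows — the summation-factor construction is built for this.


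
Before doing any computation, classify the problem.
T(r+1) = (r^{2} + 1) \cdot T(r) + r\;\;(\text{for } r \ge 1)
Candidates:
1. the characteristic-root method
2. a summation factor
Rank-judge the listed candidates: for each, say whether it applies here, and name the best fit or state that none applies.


Best approach: a summation factor — first-order, linear, moving coefficient r^{2} + 1: the discrete analogue of an integrating factor handles it.
- the characteristic-root method: an index-dependent weight blocks the pure exponential ansatz.
- a summation factor — yes — fits the structure here.


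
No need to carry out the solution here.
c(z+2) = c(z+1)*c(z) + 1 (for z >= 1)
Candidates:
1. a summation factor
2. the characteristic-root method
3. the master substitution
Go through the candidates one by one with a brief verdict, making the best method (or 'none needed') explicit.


Best approach: no special technique — the map from one term to the next is curved, not linear, so linear closed-form machinery does not attach.
- a summation factor: no summation factor applies — the rule is not linear in the sequence values.
- the characteristic-root method: nonlinearity rules out exponential-mode superposition from the start.
- the master substitution — no fixed divisor shrinks the index between calls.


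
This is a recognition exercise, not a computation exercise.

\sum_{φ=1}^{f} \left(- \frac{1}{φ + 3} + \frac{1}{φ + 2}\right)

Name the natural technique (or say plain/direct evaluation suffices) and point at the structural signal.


Diagnosis: telescoping — the piece each term subtracts is \frac{1}{φ + 2} advanced by one index, and it reappears with a plus sign leading the following term — the sum collapses to its boundary terms.


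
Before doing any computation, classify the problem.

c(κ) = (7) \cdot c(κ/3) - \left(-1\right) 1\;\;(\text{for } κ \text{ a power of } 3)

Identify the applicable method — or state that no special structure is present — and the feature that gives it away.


Technique: the master substitution — treat m = log base 3 of κ as the new clock: one recursion step advances m by one while κ scales by 3.


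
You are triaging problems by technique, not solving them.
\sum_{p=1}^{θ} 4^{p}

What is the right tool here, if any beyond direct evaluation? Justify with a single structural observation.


Method: the geometric series formula — the ratio of consecutive terms is the constant 4, independent of the index — a geometric sum.


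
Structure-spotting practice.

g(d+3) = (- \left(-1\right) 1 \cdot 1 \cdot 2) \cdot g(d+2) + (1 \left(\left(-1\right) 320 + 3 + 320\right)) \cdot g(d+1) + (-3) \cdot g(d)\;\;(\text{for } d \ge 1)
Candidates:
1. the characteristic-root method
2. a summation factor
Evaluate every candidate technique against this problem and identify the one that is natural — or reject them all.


Diagnosis: the characteristic-root method — fixed numeric weights on consecutive terms and no forcing term added: the root method in its home territory.
- the characteristic-root method: applies; the problem has the shape this method handles.
- a summation factor — the recurrence reaches back more than one step, outside the first-order family a summation factor normalizes.


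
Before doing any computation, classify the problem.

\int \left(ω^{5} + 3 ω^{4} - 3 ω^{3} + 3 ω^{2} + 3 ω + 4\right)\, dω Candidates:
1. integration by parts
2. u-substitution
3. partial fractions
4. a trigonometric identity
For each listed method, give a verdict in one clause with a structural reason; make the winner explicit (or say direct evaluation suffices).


Diagnosis: no special technique — every term is a constant multiple of a power of ω; term-wise power-rule integration needs no preliminary transformation.
- integration by parts: parts would only shuffle a directly integrable integrand.
- u-substitution — no substitution does more than relabel what direct integration already handles.
- partial fractions: there is no rational-function structure to decompose.
- a trigonometric identity: there is no trigonometric structure at all — the integrand carries no sine or cosine to rewrite.


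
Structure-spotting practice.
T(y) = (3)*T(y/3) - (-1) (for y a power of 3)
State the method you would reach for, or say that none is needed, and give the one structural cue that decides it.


Verdict: the master substitution — divide-the-index recursion (y/3 inside the call) straightens out once the index is rewritten as 3^m.


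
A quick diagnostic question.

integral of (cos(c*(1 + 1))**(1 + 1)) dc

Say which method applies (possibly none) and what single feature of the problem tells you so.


Diagnosis: a trigonometric identity — the even exponent on cos(c*(1 + 1))**(1 + 1) signals one move: rewrite via cos of the doubled angle.


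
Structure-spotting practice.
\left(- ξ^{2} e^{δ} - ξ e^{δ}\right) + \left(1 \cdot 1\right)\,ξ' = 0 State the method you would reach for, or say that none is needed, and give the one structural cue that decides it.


Diagnosis: separation of variables — all dependence on the two variables factors apart, the defining separable shape. A Bernoulli substitution applies to this equation as given; separation takes the same equation in its displayed form.


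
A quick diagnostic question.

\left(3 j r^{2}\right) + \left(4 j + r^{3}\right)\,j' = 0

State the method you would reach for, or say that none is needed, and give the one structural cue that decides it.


Diagnosis: the exact-equation method — 3 j r^{2} and 4 j + r^{3} pass the exactness check on the nose, so no integrating factor in r or j is needed at all.


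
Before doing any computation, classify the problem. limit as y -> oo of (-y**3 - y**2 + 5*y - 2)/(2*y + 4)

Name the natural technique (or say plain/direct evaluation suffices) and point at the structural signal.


Method: dominant-term comparison — as y grows, only the highest-degree terms matter — compare leading terms and read the limit off. Differentiating the expression as a single quotient would eventually settle it as well; matching dominant growth settles it immediately.


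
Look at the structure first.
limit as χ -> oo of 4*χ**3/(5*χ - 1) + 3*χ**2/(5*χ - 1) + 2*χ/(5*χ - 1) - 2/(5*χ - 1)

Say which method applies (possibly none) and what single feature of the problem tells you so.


Diagnosis: dominant-term comparison — divide through by the highest power of χ; every lower-order term dies and the dominant terms decide the limit. Viewed as a single quotient this is an ∞/∞ form — an at-infinity application of l'Hôpital's rule would also resolve it; comparing leading growth reads the answer without differentiating.


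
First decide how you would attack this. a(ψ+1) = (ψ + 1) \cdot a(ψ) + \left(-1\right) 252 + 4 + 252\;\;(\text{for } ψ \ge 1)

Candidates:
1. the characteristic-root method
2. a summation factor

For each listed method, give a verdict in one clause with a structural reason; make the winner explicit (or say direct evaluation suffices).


Verdict: a summation factor — first-order linear but the coefficient ψ + 1 moves with the index — divide by the cumulative product and telescope.
- the characteristic-root method — an index-dependent weight blocks the pure exponential ansatz.
- a summation factor — yes, a natural case for it.


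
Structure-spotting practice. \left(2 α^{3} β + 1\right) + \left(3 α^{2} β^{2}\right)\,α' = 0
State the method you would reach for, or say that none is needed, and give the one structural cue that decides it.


Diagnosis: the exact-equation method — check exactness first: here it holds (2 α^{3} β + 1, 3 α^{2} β^{2} have matching cross partials), so no integrating factor is needed.


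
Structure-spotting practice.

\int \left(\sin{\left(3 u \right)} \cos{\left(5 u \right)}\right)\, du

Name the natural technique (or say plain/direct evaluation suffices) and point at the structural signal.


Diagnosis: a trigonometric identity — apply product-to-sum to \sin{\left(3 u \right)} \cos{\left(5 u \right)}: two clean single-angle terms replace one awkward product.


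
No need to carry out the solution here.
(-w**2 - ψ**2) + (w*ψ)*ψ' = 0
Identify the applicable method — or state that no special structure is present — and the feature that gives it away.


Diagnosis: the homogeneous substitution — the slope's numerator and denominator have matching total degree, so it depends only on ψ/w and the ratio substitution collapses it. Rearranged, this also fits the Bernoulli template directly; the homogeneous substitution reads the structure without the rearrangement.


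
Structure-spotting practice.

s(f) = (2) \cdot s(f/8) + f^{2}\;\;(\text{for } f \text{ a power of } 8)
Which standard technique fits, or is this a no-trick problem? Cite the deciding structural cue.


Diagnosis: the master substitution — the argument contracts 8-fold per step: reindex f exponentially and solve the linear recurrence in the new index.


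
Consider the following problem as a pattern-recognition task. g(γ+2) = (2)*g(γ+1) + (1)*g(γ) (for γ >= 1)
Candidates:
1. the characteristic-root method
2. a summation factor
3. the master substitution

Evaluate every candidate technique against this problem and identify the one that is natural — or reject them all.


Method: the characteristic-root method — constant coefficients and linearity mean the ansatz r^γ reduces it to solving the characteristic polynomial.
- the characteristic-root method — applicable, and directly so.
- a summation factor: the recurrence reaches back more than one step, outside the first-order family a summation factor normalizes.
- the master substitution: this is shift-type recursion, outside the divide-and-conquer template.


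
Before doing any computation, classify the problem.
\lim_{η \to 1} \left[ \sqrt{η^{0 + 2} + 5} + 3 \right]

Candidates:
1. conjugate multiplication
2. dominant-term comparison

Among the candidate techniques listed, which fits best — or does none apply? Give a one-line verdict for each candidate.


Verdict: no special technique — the function is continuous at 1; evaluation is itself the limit, no machinery required.
- conjugate multiplication: the conjugate move applies to radical differences, which this is not.
- dominant-term comparison: this limit is not decided by comparing polynomial growth at infinity.


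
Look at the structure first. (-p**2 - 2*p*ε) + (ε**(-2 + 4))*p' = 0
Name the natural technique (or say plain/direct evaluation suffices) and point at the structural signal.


Technique: the homogeneous substitution — solved for the derivative, the right side is unchanged under scaling ε and p together — it depends only on the ratio p/ε, so substitute a single ratio variable. A Bernoulli substitution is a fair alternative on this equation directly; the homogeneous reading takes it as given.


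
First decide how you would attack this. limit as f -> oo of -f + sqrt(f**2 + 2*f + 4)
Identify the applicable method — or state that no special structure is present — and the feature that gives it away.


Verdict: conjugate multiplication — the difference sqrt(f**2 + 2*f + 4) - f is an ∞ − ∞ stalemate; its conjugate partner breaks the tie.


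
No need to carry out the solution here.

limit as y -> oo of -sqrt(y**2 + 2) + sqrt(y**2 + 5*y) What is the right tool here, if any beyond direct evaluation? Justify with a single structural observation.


Method: conjugate multiplication — an infinity-minus-infinity difference with a surviving radical — multiply by the conjugate to cancel the divergence.


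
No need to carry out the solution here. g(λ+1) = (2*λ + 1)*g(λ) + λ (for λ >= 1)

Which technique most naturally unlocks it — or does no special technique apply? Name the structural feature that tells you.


Diagnosis: a summation factor — because the multiplier 2*λ + 1 is index-dependent, divide through by its running product and sum the resulting differences.


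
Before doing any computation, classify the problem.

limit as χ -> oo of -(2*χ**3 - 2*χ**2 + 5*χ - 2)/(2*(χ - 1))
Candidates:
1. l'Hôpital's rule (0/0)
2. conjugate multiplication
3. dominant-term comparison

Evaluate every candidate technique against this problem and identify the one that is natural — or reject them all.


Method: dominant-term comparison — at large χ only the top-degree terms survive; compare the leading terms and the limit falls out.
- l'Hôpital's rule (0/0) — as a single quotient the expression runs to ∞/∞ at the limit point — an at-infinity form of the rule would apply, though the leading-growth comparison is the direct reading.
- conjugate multiplication: there are no radicals in tension whose conjugate would simplify matters.
- dominant-term comparison: a fit — the right tool for this form.


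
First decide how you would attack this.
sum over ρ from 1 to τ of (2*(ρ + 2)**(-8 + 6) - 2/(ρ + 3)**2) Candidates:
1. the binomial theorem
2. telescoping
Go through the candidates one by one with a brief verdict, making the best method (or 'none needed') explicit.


Best approach: telescoping — the piece each term subtracts is 2*(ρ + 2)**(-8 + 6) advanced by one index, and it reappears with a plus sign leading the following term — the sum collapses to its boundary terms.
- the binomial theorem: there is no pair of bases whose matched powers would reassemble into a single binomial power.
- telescoping — yes, a natural case for it.


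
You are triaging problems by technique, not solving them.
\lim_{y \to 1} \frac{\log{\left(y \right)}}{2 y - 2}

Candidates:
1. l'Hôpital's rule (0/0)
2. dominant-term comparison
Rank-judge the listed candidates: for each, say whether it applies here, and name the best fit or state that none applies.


Diagnosis: l'Hôpital's rule (0/0) — numerator and denominator both vanish at 1 — a genuine 0/0 form, which is exactly when l'Hôpital applies. A first-order expansion at the point is an equally standard path; the rule packages it.
- l'Hôpital's rule (0/0) — yes — fits the structure here.
- dominant-term comparison: no ranking of term growth rates resolves the limit here.


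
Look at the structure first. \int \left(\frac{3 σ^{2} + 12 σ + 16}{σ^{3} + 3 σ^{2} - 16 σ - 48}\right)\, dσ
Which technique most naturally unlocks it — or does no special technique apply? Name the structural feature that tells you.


Best approach: partial fractions — the denominator σ^{3} + 3 σ^{2} - 16 σ - 48 factors, so the quotient decomposes into elementary partial fractions term by term.


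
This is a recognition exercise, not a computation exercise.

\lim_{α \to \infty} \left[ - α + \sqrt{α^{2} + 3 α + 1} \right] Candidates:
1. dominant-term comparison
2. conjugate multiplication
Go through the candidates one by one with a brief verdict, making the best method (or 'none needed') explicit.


Verdict: conjugate multiplication — the ∞ − ∞ radical form is the exact trigger for the conjugate maneuver.
- dominant-term comparison: this is not a rational comparison of growth rates at infinity.
- conjugate multiplication — a fit — the right tool for this form.


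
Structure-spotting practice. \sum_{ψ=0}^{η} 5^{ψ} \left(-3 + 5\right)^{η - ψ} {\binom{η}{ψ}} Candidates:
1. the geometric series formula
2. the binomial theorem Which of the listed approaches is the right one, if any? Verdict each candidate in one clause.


Diagnosis: the binomial theorem — the summand is term ψ of a binomial expansion in 5 and (-3 + 5); the whole sum is a single power.
- the geometric series formula: consecutive terms are not related by a fixed multiplier.
- the binomial theorem — yes — fits the structure here.


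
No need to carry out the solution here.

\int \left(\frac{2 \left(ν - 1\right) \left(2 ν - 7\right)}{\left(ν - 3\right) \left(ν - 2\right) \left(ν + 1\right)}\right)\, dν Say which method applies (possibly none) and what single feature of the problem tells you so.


Diagnosis: partial fractions — a proper rational integrand whose denominator splits into simpler factors — decompose into partial fractions first.


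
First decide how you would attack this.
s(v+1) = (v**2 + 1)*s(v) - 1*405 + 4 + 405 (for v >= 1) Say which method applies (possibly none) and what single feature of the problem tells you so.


Diagnosis: a summation factor — with the index-dependent coefficient v**2 + 1, dividing by the cumulative product turns the left side into a pure difference.


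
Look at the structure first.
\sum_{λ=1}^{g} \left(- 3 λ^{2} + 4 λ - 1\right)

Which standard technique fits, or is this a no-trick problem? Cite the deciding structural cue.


Verdict: no special technique — this is bookkeeping, not technique: standard formulas for sums of constant-multiple powers of λ apply termwise.


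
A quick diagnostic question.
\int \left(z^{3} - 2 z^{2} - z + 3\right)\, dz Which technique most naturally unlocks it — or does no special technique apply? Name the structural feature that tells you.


Best approach: no special technique — a term-by-term power-rule job in z; no substitution or rearrangement earns its keep here.


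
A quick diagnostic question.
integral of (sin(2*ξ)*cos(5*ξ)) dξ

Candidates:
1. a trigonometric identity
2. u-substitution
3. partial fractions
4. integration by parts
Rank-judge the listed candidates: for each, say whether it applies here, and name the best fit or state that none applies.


Diagnosis: a trigonometric identity — sin(2*ξ)*cos(5*ξ) is a beat pattern — rewrite the product as a sum of single-frequency waves before integrating.
- a trigonometric identity: yes — fits the structure here.
- u-substitution — no subexpression of the integrand serves as a whole-integral substitution inner — individual terms may offer their own, but none carries its derivative as a factor of the full integrand; a working change of variable would have to be constructed from outside the expression.
- partial fractions — there is no rational-function structure to decompose.
- integration by parts: not the fit here: there is no polynomial factor to ladder down — parts can still close the trigonometric product by recursion, though the identity rewrite is the direct route.


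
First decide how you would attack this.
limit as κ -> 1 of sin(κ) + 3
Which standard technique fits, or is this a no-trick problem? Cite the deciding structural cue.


Verdict: no special technique — no vanishing denominator and no indeterminate clash at the point — evaluation is immediate.


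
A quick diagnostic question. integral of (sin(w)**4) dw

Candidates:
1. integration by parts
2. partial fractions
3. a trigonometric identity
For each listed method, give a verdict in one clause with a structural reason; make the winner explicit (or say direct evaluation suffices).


Diagnosis: a trigonometric identity — even powers like sin(w)**4 never integrate directly; the half-angle identity lowers the degree first.
- integration by parts — not the fit here: there is no polynomial factor to ladder down — parts can still close the trigonometric product by recursion, though the identity rewrite is the direct route.
- partial fractions: the expression is not a ratio of polynomials that decomposes further.
- a trigonometric identity — a fit — the right tool for this form.


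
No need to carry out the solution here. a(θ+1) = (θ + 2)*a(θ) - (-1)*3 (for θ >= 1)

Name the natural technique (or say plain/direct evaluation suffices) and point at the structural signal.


Verdict: a summation factor — an index-dependent multiplier θ + 2 rules out characteristic roots; a summation factor converts it to a pure difference.


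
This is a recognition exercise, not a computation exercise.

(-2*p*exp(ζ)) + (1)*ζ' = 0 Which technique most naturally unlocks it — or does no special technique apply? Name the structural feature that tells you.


Verdict: separation of variables — all dependence on the two variables factors apart, the defining separable shape.


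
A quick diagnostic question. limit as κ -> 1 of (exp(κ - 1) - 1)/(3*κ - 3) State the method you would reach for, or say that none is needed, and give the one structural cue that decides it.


Diagnosis: l'Hôpital's rule (0/0) — substituting 1 gives 0 over 0; differentiate top and bottom once and re-evaluate. One could equally expand both pieces locally and compare leading terms; the rule does that in one stroke.


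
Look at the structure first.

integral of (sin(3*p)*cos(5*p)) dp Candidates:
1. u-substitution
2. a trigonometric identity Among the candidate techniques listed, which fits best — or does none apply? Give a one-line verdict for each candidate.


Technique: a trigonometric identity — two sinusoids at different rates multiply in sin(3*p)*cos(5*p); the product-to-sum identity uncouples them.
- u-substitution — no subexpression of the integrand serves as a whole-integral substitution inner — individual terms may offer their own, but none carries its derivative as a factor of the full integrand; a working change of variable would have to be constructed from outside the expression.
- a trigonometric identity — yes — fits the structure here.


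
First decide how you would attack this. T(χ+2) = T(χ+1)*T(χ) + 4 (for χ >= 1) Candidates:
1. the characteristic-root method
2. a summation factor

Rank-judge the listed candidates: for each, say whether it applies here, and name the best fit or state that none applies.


Best approach: no special technique — the sequence value feeds back through itself nonlinearly — linear superposition fails, and every superposition-based closed form fails with it.
- the characteristic-root method: nonlinearity rules out exponential-mode superposition from the start.
- a summation factor — the recursion is nonlinear — outside the first-order linear family a summation factor addresses.


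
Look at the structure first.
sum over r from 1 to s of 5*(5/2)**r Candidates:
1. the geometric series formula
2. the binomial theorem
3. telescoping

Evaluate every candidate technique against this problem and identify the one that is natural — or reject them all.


Best approach: the geometric series formula — each summand is the previous one scaled by 5/2; that constant multiplier is itself the geometric structure.
- the geometric series formula — yes, a natural case for it.
- the binomial theorem — the summand does not match any term pattern of an expanded binomial power.
- telescoping: the terms as presented offer no neighboring cancellation — a telescoping rewrite may exist, but the displayed structure does not hand one over.


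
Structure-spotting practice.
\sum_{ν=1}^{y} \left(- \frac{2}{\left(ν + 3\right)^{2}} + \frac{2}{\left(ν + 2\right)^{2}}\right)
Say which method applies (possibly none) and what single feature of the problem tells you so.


Technique: telescoping — the piece each term subtracts is \frac{2}{\left(ν + 2\right)^{2}} advanced by one index, and it reappears with a plus sign leading the following term — the sum collapses to its boundary terms.


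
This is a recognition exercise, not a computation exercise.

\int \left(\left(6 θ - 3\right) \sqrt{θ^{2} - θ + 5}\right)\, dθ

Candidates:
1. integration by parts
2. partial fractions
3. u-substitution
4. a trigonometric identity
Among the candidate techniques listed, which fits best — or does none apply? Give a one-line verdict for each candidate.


Technique: u-substitution — viewed as a product, the integrand is a composition evaluated at θ^{2} - θ + 5 times (a constant multiple of) that inner expression's derivative, so u = θ^{2} - θ + 5 makes it elementary.
- integration by parts — a polynomial factor is present, but its partner is not an exp, sine, or cosine of a degree-1 argument, nor a logarithm.
- partial fractions — the expression is not a ratio of polynomials that decomposes further.
- u-substitution — a fit — the right tool for this form.
- a trigonometric identity: no sine or cosine appears, so there is nothing for a trigonometric identity to act on.


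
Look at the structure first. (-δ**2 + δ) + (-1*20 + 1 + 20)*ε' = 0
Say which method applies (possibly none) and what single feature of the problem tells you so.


Technique: no special technique — solved for the derivative, no ε appears — this is antidifferentiation in δ wearing ODE clothing.


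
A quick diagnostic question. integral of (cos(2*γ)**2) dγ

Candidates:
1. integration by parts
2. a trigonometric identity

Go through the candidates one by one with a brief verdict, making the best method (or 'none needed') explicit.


Technique: a trigonometric identity — even powers like cos(2*γ)**2 never integrate directly; the half-angle identity lowers the degree first.
- integration by parts: not the fit here: there is no polynomial factor to ladder down — parts can still close the trigonometric product by recursion, though the identity rewrite is the direct route.
- a trigonometric identity: yes — fits the structure here.


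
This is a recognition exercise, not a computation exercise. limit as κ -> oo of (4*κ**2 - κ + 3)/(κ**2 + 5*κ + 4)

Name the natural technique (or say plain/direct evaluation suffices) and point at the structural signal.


Method: dominant-term comparison — at large κ only the top-degree terms survive; compare the leading terms and the limit falls out. Differentiating the expression as a single quotient would eventually settle it as well; matching dominant growth settles it immediately.


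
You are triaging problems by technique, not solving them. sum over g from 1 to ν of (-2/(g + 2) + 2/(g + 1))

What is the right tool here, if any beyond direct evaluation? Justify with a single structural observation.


Best approach: telescoping — spot the paired structure — each term adds 2/(g + 1) and subtracts its successor value, which the next term restores: the definition of a telescoping chain.


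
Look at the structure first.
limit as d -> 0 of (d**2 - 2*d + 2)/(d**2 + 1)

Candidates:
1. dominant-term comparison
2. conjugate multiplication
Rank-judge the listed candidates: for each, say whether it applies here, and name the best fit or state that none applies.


Method: no special technique — the expression is continuous at 0 — substitute and evaluate; no indeterminate form appears.
- dominant-term comparison — this limit is not decided by comparing leading-term growth at infinity.
- conjugate multiplication — no divergent radical difference is present for a conjugate pair to cancel.


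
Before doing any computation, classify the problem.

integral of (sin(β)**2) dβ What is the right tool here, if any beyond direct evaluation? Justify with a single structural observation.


Diagnosis: a trigonometric identity — sin(β)**2 calls for power reduction: rewrite via double angles before any antiderivative is attempted.


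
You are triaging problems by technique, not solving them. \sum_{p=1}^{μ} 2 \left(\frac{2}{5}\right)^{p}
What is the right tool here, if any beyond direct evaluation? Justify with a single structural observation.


Verdict: the geometric series formula — check a ratio of consecutive terms: it is \frac{2}{5}, independent of the index, so the geometric formula closes the sum.


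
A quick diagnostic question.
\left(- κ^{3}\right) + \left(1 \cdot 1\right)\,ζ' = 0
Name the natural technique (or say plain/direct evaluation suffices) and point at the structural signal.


Technique: no special technique — the slope is a pure function of κ; integrate both sides and be done.


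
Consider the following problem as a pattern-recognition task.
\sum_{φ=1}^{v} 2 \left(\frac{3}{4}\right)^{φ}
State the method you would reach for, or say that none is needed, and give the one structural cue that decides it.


Method: the geometric series formula — check a ratio of consecutive terms: it is \frac{3}{4}, independent of the index, so the geometric formula closes the sum.


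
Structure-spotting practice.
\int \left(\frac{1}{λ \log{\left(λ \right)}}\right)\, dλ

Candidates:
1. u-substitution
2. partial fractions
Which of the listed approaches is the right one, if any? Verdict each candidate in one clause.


Method: u-substitution — collected, the integrand has one factor that is, up to a constant, the derivative of an inner expression the rest depends on — substitute for that inner expression.
- u-substitution — yes, a natural case for it.
- partial fractions — the expression is not a ratio of polynomials that decomposes further.


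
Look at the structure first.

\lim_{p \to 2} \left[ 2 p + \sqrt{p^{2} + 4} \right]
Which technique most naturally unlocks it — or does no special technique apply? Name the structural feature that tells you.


Best approach: no special technique — no vanishing denominator and no indeterminate clash at the point — evaluation is immediate.


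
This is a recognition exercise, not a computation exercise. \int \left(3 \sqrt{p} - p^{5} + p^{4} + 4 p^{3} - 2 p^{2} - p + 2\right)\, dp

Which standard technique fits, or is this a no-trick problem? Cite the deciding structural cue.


Verdict: no special technique — nothing composite, nothing rational, nothing trigonometric — each constant-multiple power of p integrates by the power rule alone.


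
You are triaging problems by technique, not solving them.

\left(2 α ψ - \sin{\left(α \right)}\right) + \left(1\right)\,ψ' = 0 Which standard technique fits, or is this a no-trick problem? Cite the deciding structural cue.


Best approach: a linear integrating factor — the equation is linear in ψ with coefficient 2 α; multiplying by the integrating factor exp(∫2 α) makes the left side a perfect derivative.


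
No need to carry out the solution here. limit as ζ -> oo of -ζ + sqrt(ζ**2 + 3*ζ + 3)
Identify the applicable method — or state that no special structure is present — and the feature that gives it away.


Technique: conjugate multiplication — this difference gives up after one conjugate multiplication — the radical structure cancels against its conjugate.


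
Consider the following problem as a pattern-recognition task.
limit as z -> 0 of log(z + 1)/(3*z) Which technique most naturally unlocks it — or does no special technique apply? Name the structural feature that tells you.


Method: l'Hôpital's rule (0/0) — substituting 0 gives 0 over 0; differentiate top and bottom once and re-evaluate. A local series expansion at the point resolves it as well; the rule is the packaged version of that step.


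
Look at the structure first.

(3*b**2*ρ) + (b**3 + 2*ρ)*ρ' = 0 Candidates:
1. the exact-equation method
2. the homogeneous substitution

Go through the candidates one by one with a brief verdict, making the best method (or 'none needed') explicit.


Verdict: the exact-equation method — checking ∂/∂ρ of 3*b**2*ρ against ∂/∂b of b**3 + 2*ρ: they match — the equation is exact as it stands.
- the exact-equation method — applicable, and directly so.
- the homogeneous substitution — rescaling both variables together changes the slope, so no ratio substitution collapses it.


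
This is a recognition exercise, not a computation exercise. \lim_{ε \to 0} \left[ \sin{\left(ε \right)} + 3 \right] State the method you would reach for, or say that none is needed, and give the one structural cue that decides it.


Technique: no special technique — no vanishing denominator and no indeterminate clash at the point — evaluation is immediate.


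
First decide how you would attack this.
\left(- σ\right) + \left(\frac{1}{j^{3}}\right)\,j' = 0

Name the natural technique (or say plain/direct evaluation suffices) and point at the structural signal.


Method: separation of variables — solved for the derivative, the right side splits multiplicatively into a function of each variable alone — divide and integrate each side. One could also solve this as an exact equation; with each coefficient in its own variable, separating is the same work with fewer steps.


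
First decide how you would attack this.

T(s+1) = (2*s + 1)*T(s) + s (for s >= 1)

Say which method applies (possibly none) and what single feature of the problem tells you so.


Verdict: a summation factor — one step of memory with a weight 2*s + 1 that changes as the index grows — the summation-factor construction is built for this.


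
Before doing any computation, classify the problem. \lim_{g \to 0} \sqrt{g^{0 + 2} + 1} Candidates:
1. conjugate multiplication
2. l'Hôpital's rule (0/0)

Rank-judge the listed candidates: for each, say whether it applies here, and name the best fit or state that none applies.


Technique: no special technique — the expression is continuous at 0 — substitute and evaluate; no indeterminate form appears.
- conjugate multiplication: there is no infinity-minus-infinity radical difference to rationalize.
- l'Hôpital's rule (0/0) — substituting the point gives a finite value outright — there is no indeterminate clash to repair.


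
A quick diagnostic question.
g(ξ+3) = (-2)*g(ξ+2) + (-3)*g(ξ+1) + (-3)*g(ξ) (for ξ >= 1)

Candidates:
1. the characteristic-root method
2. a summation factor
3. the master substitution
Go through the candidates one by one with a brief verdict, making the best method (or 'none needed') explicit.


Best approach: the characteristic-root method — constant coefficients and linearity mean the ansatz r^ξ reduces it to solving the characteristic polynomial.
- the characteristic-root method — a fit — the right tool for this form.
- a summation factor: the recurrence reaches back more than one step, outside the first-order family a summation factor normalizes.
- the master substitution — no fixed divisor shrinks the index between calls.


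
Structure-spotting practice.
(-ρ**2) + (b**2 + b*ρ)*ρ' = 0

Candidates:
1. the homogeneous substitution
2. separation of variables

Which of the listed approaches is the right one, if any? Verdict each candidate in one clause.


Technique: the homogeneous substitution — scaling b and ρ together leaves the slope fixed — it depends only on ρ/b, so substitute the ratio. A Bernoulli substitution after rearrangement (possibly exchanging dependent and independent variable) is a fair alternative; the homogeneous route works on the equation as it stands.
- the homogeneous substitution — a fit — the right tool for this form.
- separation of variables: the two dependences do not factor apart.


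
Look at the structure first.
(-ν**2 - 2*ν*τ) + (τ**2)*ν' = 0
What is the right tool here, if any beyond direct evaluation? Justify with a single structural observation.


Verdict: the homogeneous substitution — the slope is degree-zero homogeneous: the ratio substitution v = ν/τ collapses it. A Bernoulli substitution is a fair alternative on this equation directly; the homogeneous reading takes it as given.


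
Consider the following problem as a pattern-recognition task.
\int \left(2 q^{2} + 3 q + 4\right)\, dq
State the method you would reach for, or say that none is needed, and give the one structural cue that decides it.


Best approach: no special technique — a term-by-term power-rule job in q; no substitution or rearrangement earns its keep here.


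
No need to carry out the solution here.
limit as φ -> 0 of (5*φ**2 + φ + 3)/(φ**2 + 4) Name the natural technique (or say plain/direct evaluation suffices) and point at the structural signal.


Method: no special technique — nothing blocks direct substitution at 0: plug in and finish.


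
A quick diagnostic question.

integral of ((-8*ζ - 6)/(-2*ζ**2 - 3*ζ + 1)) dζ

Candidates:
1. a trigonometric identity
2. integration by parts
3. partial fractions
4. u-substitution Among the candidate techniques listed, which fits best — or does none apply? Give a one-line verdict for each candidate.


Technique: u-substitution — structure check: outer function, inner expression -2*ζ**2 - 3*ζ + 1, inner derivative as a factor — the classic u = -2*ζ**2 - 3*ζ + 1 pattern.
- a trigonometric identity: there is no trigonometric structure at all — the integrand carries no sine or cosine to rewrite.
- integration by parts — there is no nonconstant-polynomial-times-kernel split with an exp, sine, cosine (degree-1 argument), or logarithm partner.
- partial fractions — proper and rational, yes, but the denominator has no factorization over the rationals to exploit.
- u-substitution: a fit — the right tool for this form.
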